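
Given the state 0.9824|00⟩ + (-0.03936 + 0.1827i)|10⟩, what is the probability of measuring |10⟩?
0.03493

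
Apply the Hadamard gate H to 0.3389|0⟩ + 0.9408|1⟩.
0.9049|0⟩ - 0.4256|1⟩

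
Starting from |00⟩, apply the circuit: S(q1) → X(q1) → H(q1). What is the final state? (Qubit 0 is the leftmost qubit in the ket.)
1/√2|00⟩ - 1/√2|01⟩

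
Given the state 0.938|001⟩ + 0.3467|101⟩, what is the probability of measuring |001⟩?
0.8798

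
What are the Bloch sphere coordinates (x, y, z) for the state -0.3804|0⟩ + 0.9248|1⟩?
(-0.7036, 0, -0.7106)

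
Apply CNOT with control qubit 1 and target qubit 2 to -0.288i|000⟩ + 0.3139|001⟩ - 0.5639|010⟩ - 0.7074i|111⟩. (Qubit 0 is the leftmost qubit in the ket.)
-0.288i|000⟩ + 0.3139|001⟩ - 0.5639|011⟩ - 0.7074i|110⟩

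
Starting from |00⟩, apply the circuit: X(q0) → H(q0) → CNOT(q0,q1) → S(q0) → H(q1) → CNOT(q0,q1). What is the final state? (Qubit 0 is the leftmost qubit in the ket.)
1/2|00⟩ + 1/2|01⟩ + (1/2)i|10⟩ - (1/2)i|11⟩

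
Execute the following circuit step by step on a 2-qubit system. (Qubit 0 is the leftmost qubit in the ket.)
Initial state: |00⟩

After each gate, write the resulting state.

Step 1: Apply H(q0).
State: 1/√2|00⟩ + 1/√2|10⟩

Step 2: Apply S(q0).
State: 1/√2|00⟩ + (1/√2)i|10⟩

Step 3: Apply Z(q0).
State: 1/√2|00⟩ - (1/√2)i|10⟩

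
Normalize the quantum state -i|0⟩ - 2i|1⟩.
-(1/√5)i|0⟩ - 0.8944i|1⟩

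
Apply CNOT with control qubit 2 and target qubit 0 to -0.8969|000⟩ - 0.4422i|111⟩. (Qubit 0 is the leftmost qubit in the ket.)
-0.8969|000⟩ - 0.4422i|011⟩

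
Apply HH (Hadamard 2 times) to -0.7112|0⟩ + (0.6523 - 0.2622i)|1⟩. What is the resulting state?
-0.7112|0⟩ + (0.6523 - 0.2622i)|1⟩

H² = I, so an even number of Hadamards cancels: H^2 = I and the state is unchanged.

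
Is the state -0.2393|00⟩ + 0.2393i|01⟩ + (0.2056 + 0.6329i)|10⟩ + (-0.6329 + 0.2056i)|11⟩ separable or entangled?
Entangled

Writing the state as a|00⟩ + b|01⟩ + c|10⟩ + d|11⟩, it is a product state iff ad − bc = 0.
Here (a, b, c, d) = (-0.2393, 0.2393i, (0.2056 + 0.6329i), (-0.6329 + 0.2056i)): ad − bc = (-0.2393)(-0.6329 + 0.2056i) − (0.2393i)(0.2056 + 0.6329i) = (0.3029 - 0.0984i) ≠ 0, so the state is entangled.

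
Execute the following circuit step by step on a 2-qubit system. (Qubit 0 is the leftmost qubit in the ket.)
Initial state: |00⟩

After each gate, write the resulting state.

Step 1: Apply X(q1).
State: |01⟩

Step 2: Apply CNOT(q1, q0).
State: |11⟩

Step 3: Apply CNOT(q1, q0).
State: |01⟩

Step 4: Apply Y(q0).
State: i|11⟩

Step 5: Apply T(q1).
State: (-1/√2 + (1/√2)i)|11⟩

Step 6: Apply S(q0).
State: (-1/√2 - (1/√2)i)|11⟩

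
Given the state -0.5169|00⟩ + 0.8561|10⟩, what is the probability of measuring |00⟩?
0.2672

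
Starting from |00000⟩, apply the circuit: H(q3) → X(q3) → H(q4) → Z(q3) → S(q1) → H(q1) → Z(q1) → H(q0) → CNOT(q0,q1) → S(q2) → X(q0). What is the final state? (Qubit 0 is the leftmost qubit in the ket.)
-0.25|00000⟩ - 0.25|00001⟩ + 0.25|00010⟩ + 0.25|00011⟩ + 0.25|01000⟩ + 0.25|01001⟩ - 0.25|01010⟩ - 0.25|01011⟩ + 0.25|10000⟩ + 0.25|10001⟩ - 0.25|10010⟩ - 0.25|10011⟩ - 0.25|11000⟩ - 0.25|11001⟩ + 0.25|11010⟩ + 0.25|11011⟩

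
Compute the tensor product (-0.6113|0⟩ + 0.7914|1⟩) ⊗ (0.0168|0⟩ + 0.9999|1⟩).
-0.01027|00⟩ - 0.6112|01⟩ + 0.0133|10⟩ + 0.7913|11⟩

amp(|b₁b₂…⟩) = product of the factor amplitudes for bits b₁, b₂, …; only kets whose every factor amplitude is nonzero survive.
|00⟩: (-0.6113)(0.0168) = -0.01027
|01⟩: (-0.6113)(0.9999) = -0.6112
|10⟩: (0.7914)(0.0168) = 0.0133
|11⟩: (0.7914)(0.9999) = 0.7913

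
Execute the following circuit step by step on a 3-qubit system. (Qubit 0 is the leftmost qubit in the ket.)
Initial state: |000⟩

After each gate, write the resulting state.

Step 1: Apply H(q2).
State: 1/√2|000⟩ + 1/√2|001⟩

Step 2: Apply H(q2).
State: |000⟩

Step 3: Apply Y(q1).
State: i|010⟩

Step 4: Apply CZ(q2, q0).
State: i|010⟩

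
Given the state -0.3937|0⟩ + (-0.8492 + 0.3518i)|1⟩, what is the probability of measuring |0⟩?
0.155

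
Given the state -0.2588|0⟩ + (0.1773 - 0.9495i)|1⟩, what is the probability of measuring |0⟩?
0.06698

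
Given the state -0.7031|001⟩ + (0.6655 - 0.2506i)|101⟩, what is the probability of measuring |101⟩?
0.5057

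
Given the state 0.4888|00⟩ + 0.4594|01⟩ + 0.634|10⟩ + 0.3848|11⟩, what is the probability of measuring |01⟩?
0.211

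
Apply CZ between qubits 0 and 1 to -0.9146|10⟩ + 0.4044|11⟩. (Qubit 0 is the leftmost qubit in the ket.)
-0.9146|10⟩ - 0.4044|11⟩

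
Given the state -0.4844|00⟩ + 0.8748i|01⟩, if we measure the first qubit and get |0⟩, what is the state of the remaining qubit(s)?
-0.4844|0⟩ + 0.8748i|1⟩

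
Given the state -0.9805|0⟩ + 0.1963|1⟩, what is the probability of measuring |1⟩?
0.03853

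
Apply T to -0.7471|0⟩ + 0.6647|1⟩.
-0.7471|0⟩ + (0.47 + 0.47i)|1⟩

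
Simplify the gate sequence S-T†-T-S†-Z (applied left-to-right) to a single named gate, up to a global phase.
Z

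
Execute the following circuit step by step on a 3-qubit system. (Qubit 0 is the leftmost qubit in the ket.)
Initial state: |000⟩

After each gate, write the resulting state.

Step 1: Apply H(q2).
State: 1/√2|000⟩ + 1/√2|001⟩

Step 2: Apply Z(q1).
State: 1/√2|000⟩ + 1/√2|001⟩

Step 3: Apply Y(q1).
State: (1/√2)i|010⟩ + (1/√2)i|011⟩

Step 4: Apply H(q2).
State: i|010⟩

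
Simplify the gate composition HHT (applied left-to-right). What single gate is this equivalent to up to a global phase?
T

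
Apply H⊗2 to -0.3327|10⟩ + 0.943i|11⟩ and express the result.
(-0.1664 + 0.4715i)|00⟩ + (-0.1664 - 0.4715i)|01⟩ + (0.1664 - 0.4715i)|10⟩ + (0.1664 + 0.4715i)|11⟩

H⊗2 gives amp(|y⟩) = (1/2) Σ_x (−1)^(x·y) amp(|x⟩), where x·y is the number of positions in which both x and y have a 1.
|00⟩: (-0.3327 + 0.943i)/2 = (-0.1664 + 0.4715i)
|01⟩: (-0.3327 - 0.943i)/2 = (-0.1664 - 0.4715i)
|10⟩: (0.3327 - 0.943i)/2 = (0.1664 - 0.4715i)
|11⟩: (0.3327 + 0.943i)/2 = (0.1664 + 0.4715i)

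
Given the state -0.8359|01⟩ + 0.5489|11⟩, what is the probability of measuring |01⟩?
0.6987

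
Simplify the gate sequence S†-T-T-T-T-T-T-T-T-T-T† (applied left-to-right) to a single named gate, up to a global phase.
S†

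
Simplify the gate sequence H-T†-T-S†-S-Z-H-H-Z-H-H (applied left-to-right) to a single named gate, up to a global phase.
H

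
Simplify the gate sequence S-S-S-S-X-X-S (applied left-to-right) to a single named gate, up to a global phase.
S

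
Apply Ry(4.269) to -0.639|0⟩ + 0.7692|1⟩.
-0.3088|0⟩ - 0.9511|1⟩

Ry(4.269) = [[cos(θ/2), −sin(θ/2)], [sin(θ/2), cos(θ/2)]]; θ = 4.269, cos(θ/2) ≈ -0.534321, sin(θ/2) ≈ 0.845282.
With a = amp(|0⟩) = -0.639 and b = amp(|1⟩) = 0.7692:
new amp(|0⟩) = (-0.534321)·a + (-0.845282)·b = -0.3088
new amp(|1⟩) = (0.845282)·a + (-0.534321)·b = -0.9511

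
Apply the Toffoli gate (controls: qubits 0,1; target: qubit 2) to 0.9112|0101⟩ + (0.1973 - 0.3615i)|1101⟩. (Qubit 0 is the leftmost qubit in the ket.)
0.9112|0101⟩ + (0.1973 - 0.3615i)|1111⟩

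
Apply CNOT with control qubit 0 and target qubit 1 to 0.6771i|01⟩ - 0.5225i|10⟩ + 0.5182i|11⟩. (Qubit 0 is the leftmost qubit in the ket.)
0.6771i|01⟩ + 0.5182i|10⟩ - 0.5225i|11⟩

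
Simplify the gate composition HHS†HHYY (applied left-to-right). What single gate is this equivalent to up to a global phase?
S†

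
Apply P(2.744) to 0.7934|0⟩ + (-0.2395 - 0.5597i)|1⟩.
0.7934|0⟩ + (0.4375 + 0.4233i)|1⟩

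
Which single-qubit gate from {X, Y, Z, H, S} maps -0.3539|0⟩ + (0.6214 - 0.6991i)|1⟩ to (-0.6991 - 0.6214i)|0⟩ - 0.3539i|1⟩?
Y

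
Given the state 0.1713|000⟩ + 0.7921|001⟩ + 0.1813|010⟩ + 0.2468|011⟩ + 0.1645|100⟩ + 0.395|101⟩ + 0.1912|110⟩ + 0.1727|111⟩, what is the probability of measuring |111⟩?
0.02983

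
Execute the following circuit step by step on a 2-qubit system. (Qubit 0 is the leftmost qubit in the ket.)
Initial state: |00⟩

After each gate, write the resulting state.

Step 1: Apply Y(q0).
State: i|10⟩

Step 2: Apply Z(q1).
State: i|10⟩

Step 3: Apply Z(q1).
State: i|10⟩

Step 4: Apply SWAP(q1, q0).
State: i|01⟩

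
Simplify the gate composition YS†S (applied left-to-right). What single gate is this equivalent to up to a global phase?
Y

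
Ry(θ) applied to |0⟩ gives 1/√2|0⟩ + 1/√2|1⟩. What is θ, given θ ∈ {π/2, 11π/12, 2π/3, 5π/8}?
π/2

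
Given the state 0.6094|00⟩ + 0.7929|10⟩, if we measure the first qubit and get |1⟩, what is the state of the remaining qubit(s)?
|0⟩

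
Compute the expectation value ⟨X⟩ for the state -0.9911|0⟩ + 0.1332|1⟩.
-0.264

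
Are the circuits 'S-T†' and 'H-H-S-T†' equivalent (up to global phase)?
Yes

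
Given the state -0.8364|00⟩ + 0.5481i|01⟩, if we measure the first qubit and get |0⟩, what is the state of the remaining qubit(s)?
-0.8364|0⟩ + 0.5481i|1⟩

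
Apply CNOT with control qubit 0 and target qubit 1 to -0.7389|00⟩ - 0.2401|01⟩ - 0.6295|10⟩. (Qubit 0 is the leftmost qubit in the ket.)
-0.7389|00⟩ - 0.2401|01⟩ - 0.6295|11⟩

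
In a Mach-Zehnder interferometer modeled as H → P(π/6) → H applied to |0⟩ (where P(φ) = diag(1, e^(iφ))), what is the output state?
(0.933 + 0.25i)|0⟩ + (0.06699 - 0.25i)|1⟩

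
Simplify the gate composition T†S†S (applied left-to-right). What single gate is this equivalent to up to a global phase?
T†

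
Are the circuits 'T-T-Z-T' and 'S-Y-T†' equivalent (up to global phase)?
No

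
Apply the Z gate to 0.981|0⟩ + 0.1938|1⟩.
0.981|0⟩ - 0.1938|1⟩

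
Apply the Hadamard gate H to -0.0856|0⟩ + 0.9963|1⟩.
0.644|0⟩ - 0.765|1⟩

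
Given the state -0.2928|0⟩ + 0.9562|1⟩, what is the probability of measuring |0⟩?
0.08573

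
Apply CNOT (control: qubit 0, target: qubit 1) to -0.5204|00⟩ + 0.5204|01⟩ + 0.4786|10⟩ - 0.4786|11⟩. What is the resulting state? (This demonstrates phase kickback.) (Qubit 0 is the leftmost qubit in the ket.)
-0.5204|00⟩ + 0.5204|01⟩ - 0.4786|10⟩ + 0.4786|11⟩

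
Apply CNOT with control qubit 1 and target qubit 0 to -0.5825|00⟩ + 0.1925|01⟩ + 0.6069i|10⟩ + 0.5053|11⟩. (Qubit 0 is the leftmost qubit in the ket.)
-0.5825|00⟩ + 0.5053|01⟩ + 0.6069i|10⟩ + 0.1925|11⟩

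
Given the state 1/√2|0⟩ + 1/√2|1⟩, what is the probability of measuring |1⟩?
1/2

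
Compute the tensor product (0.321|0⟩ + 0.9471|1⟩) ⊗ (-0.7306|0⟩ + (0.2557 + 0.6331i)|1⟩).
-0.2345|00⟩ + (0.08208 + 0.2032i)|01⟩ - 0.692|10⟩ + (0.2422 + 0.5996i)|11⟩

amp(|b₁b₂…⟩) = product of the factor amplitudes for bits b₁, b₂, …; only kets whose every factor amplitude is nonzero survive.
|00⟩: (0.321)(-0.7306) = -0.2345
|01⟩: (0.321)(0.2557 + 0.6331i) = (0.08208 + 0.2032i)
|10⟩: (0.9471)(-0.7306) = -0.692
|11⟩: (0.9471)(0.2557 + 0.6331i) = (0.2422 + 0.5996i)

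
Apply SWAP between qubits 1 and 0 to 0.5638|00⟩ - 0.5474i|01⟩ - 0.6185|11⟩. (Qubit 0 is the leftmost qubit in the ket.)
0.5638|00⟩ - 0.5474i|10⟩ - 0.6185|11⟩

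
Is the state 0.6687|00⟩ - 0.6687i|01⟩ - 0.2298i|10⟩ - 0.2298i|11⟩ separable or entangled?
Entangled

Writing the state as a|00⟩ + b|01⟩ + c|10⟩ + d|11⟩, it is a product state iff ad − bc = 0.
Here (a, b, c, d) = (0.6687, -0.6687i, -0.2298i, -0.2298i): ad − bc = (0.6687)(-0.2298i) − (-0.6687i)(-0.2298i) = (0.1537 - 0.1537i) ≠ 0, so the state is entangled.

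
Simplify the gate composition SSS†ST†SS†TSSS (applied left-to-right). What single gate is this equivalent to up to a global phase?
S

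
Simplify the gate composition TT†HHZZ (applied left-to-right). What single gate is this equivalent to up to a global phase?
I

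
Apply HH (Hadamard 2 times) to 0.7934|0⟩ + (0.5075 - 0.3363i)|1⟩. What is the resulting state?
0.7934|0⟩ + (0.5075 - 0.3363i)|1⟩

H² = I, so an even number of Hadamards cancels: H^2 = I and the state is unchanged.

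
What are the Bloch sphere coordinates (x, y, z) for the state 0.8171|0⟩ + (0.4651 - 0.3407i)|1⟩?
(0.7601, -0.5568, 0.3353)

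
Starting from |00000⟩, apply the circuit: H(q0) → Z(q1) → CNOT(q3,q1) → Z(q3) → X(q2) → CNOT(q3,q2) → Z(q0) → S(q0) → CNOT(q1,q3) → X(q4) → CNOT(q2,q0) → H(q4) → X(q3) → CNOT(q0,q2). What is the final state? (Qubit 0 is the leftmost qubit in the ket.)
-(1/2)i|00110⟩ + (1/2)i|00111⟩ + 1/2|10010⟩ - 1/2|10011⟩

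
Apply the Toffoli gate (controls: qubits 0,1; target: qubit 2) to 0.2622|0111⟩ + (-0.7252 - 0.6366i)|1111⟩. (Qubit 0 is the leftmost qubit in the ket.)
0.2622|0111⟩ + (-0.7252 - 0.6366i)|1101⟩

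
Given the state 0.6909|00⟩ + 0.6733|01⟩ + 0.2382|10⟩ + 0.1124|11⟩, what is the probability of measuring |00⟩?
0.4773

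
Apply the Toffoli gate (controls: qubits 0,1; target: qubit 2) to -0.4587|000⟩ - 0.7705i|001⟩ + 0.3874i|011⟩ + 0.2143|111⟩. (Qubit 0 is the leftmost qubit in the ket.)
-0.4587|000⟩ - 0.7705i|001⟩ + 0.3874i|011⟩ + 0.2143|110⟩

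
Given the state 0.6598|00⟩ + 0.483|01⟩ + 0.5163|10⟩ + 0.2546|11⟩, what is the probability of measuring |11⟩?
0.06482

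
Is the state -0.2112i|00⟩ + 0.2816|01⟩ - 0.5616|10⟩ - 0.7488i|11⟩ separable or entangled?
Separable

Writing the state as a|00⟩ + b|01⟩ + c|10⟩ + d|11⟩, it is a product state iff ad − bc = 0.
Here (a, b, c, d) = (-0.2112i, 0.2816, -0.5616, -0.7488i): ad − bc = (-0.2112i)(-0.7488i) − (0.2816)(-0.5616) = 0, so the state is separable.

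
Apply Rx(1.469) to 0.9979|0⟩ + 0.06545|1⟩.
(0.7406 - 0.04387i)|0⟩ + (0.04857 - 0.6688i)|1⟩

Rx(1.469) = [[cos(θ/2), −i·sin(θ/2)], [−i·sin(θ/2), cos(θ/2)]]; θ = 1.469, cos(θ/2) ≈ 0.742166, sin(θ/2) ≈ 0.670216.
With a = amp(|0⟩) = 0.9979 and b = amp(|1⟩) = 0.06545:
new amp(|0⟩) = (0.742166)·a + (-0.670216i)·b = (0.7406 - 0.04387i)
new amp(|1⟩) = (-0.670216i)·a + (0.742166)·b = (0.04857 - 0.6688i)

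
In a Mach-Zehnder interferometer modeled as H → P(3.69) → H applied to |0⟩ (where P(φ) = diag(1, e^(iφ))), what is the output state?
(0.07332 - 0.2607i)|0⟩ + (0.9267 + 0.2607i)|1⟩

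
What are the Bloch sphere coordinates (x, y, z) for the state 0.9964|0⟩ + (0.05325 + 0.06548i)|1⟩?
(0.1061, 0.1305, 0.9857)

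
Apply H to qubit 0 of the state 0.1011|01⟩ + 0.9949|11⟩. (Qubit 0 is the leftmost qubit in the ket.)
0.775|01⟩ - 0.632|11⟩

H on qubit 0 mixes each pair of kets that differ only in qubit 0: amplitudes (a, b) of (|…0…⟩, |…1…⟩) become ((a + b)/√2, (a − b)/√2). Kets absent from the input have amplitude 0.
(|01⟩, |11⟩): (a, b) = (0.1011, 0.9949) → (0.775, -0.632)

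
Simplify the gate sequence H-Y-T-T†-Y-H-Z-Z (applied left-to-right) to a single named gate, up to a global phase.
I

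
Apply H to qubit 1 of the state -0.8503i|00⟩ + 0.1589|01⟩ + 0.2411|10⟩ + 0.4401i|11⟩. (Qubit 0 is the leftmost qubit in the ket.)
(0.1124 - 0.6013i)|00⟩ + (-0.1124 - 0.6013i)|01⟩ + (0.1705 + 0.3112i)|10⟩ + (0.1705 - 0.3112i)|11⟩

H on qubit 1 mixes each pair of kets that differ only in qubit 1: amplitudes (a, b) of (|…0…⟩, |…1…⟩) become ((a + b)/√2, (a − b)/√2). Kets absent from the input have amplitude 0.
(|00⟩, |01⟩): (a, b) = (-0.8503i, 0.1589) → ((0.1124 - 0.6013i), (-0.1124 - 0.6013i))
(|10⟩, |11⟩): (a, b) = (0.2411, 0.4401i) → ((0.1705 + 0.3112i), (0.1705 - 0.3112i))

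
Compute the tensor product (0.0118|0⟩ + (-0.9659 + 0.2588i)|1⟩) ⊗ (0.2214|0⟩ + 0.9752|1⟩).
0.002613|00⟩ + 0.01151|01⟩ + (-0.2139 + 0.0573i)|10⟩ + (-0.9419 + 0.2524i)|11⟩

amp(|b₁b₂…⟩) = product of the factor amplitudes for bits b₁, b₂, …; only kets whose every factor amplitude is nonzero survive.
|00⟩: (0.0118)(0.2214) = 0.002613
|01⟩: (0.0118)(0.9752) = 0.01151
|10⟩: (-0.9659 + 0.2588i)(0.2214) = (-0.2139 + 0.0573i)
|11⟩: (-0.9659 + 0.2588i)(0.9752) = (-0.9419 + 0.2524i)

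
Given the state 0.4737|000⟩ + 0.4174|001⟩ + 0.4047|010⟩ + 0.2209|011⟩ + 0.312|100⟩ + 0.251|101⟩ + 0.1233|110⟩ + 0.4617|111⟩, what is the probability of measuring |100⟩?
0.09734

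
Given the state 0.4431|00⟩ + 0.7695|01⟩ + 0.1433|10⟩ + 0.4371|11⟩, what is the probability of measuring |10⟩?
0.02053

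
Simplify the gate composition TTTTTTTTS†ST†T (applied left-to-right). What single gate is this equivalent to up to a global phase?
I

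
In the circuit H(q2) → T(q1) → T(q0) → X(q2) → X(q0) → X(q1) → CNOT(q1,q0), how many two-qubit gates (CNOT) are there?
1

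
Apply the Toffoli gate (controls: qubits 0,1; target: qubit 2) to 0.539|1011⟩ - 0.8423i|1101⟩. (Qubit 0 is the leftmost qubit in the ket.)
0.539|1011⟩ - 0.8423i|1111⟩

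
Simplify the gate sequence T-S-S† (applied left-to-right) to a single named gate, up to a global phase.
T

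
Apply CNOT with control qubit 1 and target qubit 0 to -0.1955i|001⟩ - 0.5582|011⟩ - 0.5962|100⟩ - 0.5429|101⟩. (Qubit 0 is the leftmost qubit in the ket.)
-0.1955i|001⟩ - 0.5962|100⟩ - 0.5429|101⟩ - 0.5582|111⟩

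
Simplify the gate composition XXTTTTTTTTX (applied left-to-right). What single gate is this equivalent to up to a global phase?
X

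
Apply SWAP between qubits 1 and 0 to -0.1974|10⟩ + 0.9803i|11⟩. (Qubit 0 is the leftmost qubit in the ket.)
-0.1974|01⟩ + 0.9803i|11⟩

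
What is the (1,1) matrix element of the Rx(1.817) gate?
0.6149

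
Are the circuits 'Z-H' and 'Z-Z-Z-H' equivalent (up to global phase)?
Yes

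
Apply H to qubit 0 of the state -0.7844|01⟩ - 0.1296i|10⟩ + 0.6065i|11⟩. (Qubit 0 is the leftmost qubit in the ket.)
-0.09164i|00⟩ + (-0.5547 + 0.4289i)|01⟩ + 0.09164i|10⟩ + (-0.5547 - 0.4289i)|11⟩

H on qubit 0 mixes each pair of kets that differ only in qubit 0: amplitudes (a, b) of (|…0…⟩, |…1…⟩) become ((a + b)/√2, (a − b)/√2). Kets absent from the input have amplitude 0.
(|00⟩, |10⟩): (a, b) = (0, -0.1296i) → (-0.09164i, 0.09164i)
(|01⟩, |11⟩): (a, b) = (-0.7844, 0.6065i) → ((-0.5547 + 0.4289i), (-0.5547 - 0.4289i))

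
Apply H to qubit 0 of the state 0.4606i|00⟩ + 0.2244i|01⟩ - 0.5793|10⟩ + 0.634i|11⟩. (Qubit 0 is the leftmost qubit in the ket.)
(-0.4096 + 0.3257i)|00⟩ + 0.607i|01⟩ + (0.4096 + 0.3257i)|10⟩ - 0.2896i|11⟩

H on qubit 0 mixes each pair of kets that differ only in qubit 0: amplitudes (a, b) of (|…0…⟩, |…1…⟩) become ((a + b)/√2, (a − b)/√2). Kets absent from the input have amplitude 0.
(|00⟩, |10⟩): (a, b) = (0.4606i, -0.5793) → ((-0.4096 + 0.3257i), (0.4096 + 0.3257i))
(|01⟩, |11⟩): (a, b) = (0.2244i, 0.634i) → (0.607i, -0.2896i)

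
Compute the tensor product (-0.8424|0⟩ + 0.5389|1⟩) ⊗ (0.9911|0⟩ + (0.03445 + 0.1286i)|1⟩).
-0.8349|00⟩ + (-0.02902 - 0.1083i)|01⟩ + 0.5341|10⟩ + (0.01857 + 0.0693i)|11⟩

amp(|b₁b₂…⟩) = product of the factor amplitudes for bits b₁, b₂, …; only kets whose every factor amplitude is nonzero survive.
|00⟩: (-0.8424)(0.9911) = -0.8349
|01⟩: (-0.8424)(0.03445 + 0.1286i) = (-0.02902 - 0.1083i)
|10⟩: (0.5389)(0.9911) = 0.5341
|11⟩: (0.5389)(0.03445 + 0.1286i) = (0.01857 + 0.0693i)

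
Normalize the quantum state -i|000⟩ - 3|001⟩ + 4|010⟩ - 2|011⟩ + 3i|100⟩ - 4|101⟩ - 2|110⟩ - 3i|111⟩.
-0.1213i|000⟩ - 0.3638|001⟩ + 0.4851|010⟩ - 0.2425|011⟩ + 0.3638i|100⟩ - 0.4851|101⟩ - 0.2425|110⟩ - 0.3638i|111⟩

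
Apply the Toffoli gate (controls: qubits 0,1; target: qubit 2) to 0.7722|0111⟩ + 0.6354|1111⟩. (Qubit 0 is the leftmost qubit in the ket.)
0.7722|0111⟩ + 0.6354|1101⟩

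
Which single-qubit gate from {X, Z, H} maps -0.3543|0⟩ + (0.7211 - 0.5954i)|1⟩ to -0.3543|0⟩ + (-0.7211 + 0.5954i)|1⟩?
Z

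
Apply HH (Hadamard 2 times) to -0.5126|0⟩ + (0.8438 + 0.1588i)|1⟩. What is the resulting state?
-0.5126|0⟩ + (0.8438 + 0.1588i)|1⟩

H² = I, so an even number of Hadamards cancels: H^2 = I and the state is unchanged.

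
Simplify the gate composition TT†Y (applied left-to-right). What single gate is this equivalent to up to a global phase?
Y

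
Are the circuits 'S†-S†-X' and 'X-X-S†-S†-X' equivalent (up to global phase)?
Yes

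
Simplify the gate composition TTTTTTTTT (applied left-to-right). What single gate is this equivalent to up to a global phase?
T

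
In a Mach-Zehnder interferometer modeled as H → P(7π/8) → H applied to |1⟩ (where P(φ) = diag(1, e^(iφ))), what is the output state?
(0.9619 - 0.1913i)|0⟩ + (0.03806 + 0.1913i)|1⟩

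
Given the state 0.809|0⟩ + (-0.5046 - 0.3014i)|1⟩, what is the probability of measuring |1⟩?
0.3455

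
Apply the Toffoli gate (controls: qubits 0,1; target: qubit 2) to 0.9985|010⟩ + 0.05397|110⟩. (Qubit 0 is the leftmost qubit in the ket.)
0.9985|010⟩ + 0.05397|111⟩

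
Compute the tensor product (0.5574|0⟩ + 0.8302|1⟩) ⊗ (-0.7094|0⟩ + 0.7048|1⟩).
-0.3954|00⟩ + 0.3929|01⟩ - 0.5889|10⟩ + 0.5851|11⟩

amp(|b₁b₂…⟩) = product of the factor amplitudes for bits b₁, b₂, …; only kets whose every factor amplitude is nonzero survive.
|00⟩: (0.5574)(-0.7094) = -0.3954
|01⟩: (0.5574)(0.7048) = 0.3929
|10⟩: (0.8302)(-0.7094) = -0.5889
|11⟩: (0.8302)(0.7048) = 0.5851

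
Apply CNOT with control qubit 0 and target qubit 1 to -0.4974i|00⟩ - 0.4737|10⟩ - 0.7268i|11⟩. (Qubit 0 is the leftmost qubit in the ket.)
-0.4974i|00⟩ - 0.7268i|10⟩ - 0.4737|11⟩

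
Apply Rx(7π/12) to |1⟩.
-0.7934i|0⟩ + 0.6088|1⟩

Rx(7π/12) = [[cos(θ/2), −i·sin(θ/2)], [−i·sin(θ/2), cos(θ/2)]]; θ = 7π/12, cos(θ/2) ≈ 0.608761, sin(θ/2) ≈ 0.793353.
With a = amp(|0⟩) = 0 and b = amp(|1⟩) = 1:
new amp(|0⟩) = (0.608761)·a + (-0.793353i)·b = -0.7934i
new amp(|1⟩) = (-0.793353i)·a + (0.608761)·b = 0.6088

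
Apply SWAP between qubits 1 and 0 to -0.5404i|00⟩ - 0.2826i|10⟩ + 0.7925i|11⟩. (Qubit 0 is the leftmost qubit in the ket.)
-0.5404i|00⟩ - 0.2826i|01⟩ + 0.7925i|11⟩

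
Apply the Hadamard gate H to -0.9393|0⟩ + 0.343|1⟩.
-0.4216|0⟩ - 0.9067|1⟩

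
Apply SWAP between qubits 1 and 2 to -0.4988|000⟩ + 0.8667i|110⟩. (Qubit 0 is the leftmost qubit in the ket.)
-0.4988|000⟩ + 0.8667i|101⟩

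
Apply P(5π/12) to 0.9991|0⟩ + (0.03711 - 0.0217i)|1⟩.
0.9991|0⟩ + (0.03057 + 0.03023i)|1⟩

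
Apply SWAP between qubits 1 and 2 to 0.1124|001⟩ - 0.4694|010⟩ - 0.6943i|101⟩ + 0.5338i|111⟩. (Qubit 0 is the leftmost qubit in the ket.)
-0.4694|001⟩ + 0.1124|010⟩ - 0.6943i|110⟩ + 0.5338i|111⟩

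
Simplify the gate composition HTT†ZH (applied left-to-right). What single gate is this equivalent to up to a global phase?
X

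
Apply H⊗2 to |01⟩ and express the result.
1/2|00⟩ - 1/2|01⟩ + 1/2|10⟩ - 1/2|11⟩

H⊗2 gives amp(|y⟩) = (1/2) Σ_x (−1)^(x·y) amp(|x⟩), where x·y is the number of positions in which both x and y have a 1.
|00⟩: (1)/2 = 1/2
|01⟩: (-1)/2 = -1/2
|10⟩: (1)/2 = 1/2
|11⟩: (-1)/2 = -1/2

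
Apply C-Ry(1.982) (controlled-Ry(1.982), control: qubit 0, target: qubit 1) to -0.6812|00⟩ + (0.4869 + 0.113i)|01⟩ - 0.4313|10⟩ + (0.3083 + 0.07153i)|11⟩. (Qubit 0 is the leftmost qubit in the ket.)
-0.6812|00⟩ + (0.4869 + 0.113i)|01⟩ + (-0.4942 - 0.05984i)|10⟩ + (-0.1919 + 0.03919i)|11⟩

C-Ry(1.982) leaves the control-|0⟩ kets |00⟩, |01⟩ unchanged and applies Ry(1.982) to qubit 1 on the control-|1⟩ pair (|10⟩, |11⟩).
Ry(1.982) = [[cos(θ/2), −sin(θ/2)], [sin(θ/2), cos(θ/2)]]; θ = 1.982, cos(θ/2) ≈ 0.547854, sin(θ/2) ≈ 0.836574.
With a = amp(|10⟩) = -0.4313 and b = amp(|11⟩) = (0.3083 + 0.07153i):
new amp(|10⟩) = (0.547854)·a + (-0.836574)·b = (-0.4942 - 0.05984i)
new amp(|11⟩) = (0.836574)·a + (0.547854)·b = (-0.1919 + 0.03919i)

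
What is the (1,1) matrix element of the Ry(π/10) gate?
0.9877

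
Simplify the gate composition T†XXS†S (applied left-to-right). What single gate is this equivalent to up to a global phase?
T†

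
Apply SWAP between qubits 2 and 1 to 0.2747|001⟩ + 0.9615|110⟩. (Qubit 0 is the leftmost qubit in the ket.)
0.2747|010⟩ + 0.9615|101⟩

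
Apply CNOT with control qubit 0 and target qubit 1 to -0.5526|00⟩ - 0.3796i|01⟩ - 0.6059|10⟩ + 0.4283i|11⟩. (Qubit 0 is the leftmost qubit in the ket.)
-0.5526|00⟩ - 0.3796i|01⟩ + 0.4283i|10⟩ - 0.6059|11⟩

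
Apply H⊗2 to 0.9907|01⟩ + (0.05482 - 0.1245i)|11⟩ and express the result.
(0.5228 - 0.06225i)|00⟩ + (-0.5228 + 0.06225i)|01⟩ + (0.4679 + 0.06225i)|10⟩ + (-0.4679 - 0.06225i)|11⟩

H⊗2 gives amp(|y⟩) = (1/2) Σ_x (−1)^(x·y) amp(|x⟩), where x·y is the number of positions in which both x and y have a 1.
|00⟩: (0.9907 + (0.05482 - 0.1245i))/2 = (0.5228 - 0.06225i)
|01⟩: (-0.9907 - (0.05482 - 0.1245i))/2 = (-0.5228 + 0.06225i)
|10⟩: (0.9907 - (0.05482 - 0.1245i))/2 = (0.4679 + 0.06225i)
|11⟩: (-0.9907 + (0.05482 - 0.1245i))/2 = (-0.4679 - 0.06225i)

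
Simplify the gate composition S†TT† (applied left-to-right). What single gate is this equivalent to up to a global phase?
S†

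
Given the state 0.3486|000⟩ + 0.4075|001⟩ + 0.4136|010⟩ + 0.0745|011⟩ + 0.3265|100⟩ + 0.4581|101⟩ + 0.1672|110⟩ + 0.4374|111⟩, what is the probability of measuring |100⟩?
0.1066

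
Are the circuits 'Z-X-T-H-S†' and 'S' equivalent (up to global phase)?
No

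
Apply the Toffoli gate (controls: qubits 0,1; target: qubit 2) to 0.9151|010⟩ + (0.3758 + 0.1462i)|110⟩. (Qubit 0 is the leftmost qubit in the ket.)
0.9151|010⟩ + (0.3758 + 0.1462i)|111⟩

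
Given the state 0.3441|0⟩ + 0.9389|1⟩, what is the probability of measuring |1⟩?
0.8815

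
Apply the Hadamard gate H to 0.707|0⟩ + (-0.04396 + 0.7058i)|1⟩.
(0.4688 + 0.4991i)|0⟩ + (0.531 - 0.4991i)|1⟩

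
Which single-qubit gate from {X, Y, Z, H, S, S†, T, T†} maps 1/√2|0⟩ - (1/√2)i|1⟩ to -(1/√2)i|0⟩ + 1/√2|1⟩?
X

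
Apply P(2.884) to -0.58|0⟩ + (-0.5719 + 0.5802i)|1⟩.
-0.58|0⟩ + (0.4052 - 0.7068i)|1⟩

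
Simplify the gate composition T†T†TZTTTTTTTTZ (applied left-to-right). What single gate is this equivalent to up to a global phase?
T†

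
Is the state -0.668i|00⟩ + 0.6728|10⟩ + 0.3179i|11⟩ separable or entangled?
Entangled

Writing the state as a|00⟩ + b|01⟩ + c|10⟩ + d|11⟩, it is a product state iff ad − bc = 0.
Here (a, b, c, d) = (-0.668i, 0, 0.6728, 0.3179i): ad − bc = (-0.668i)(0.3179i) − (0)(0.6728) = 0.2124 ≠ 0, so the state is entangled.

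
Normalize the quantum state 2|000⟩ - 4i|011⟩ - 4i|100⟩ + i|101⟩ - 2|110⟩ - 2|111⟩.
0.2981|000⟩ - 0.5963i|011⟩ - 0.5963i|100⟩ + 0.1491i|101⟩ - 0.2981|110⟩ - 0.2981|111⟩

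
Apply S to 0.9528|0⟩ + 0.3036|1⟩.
0.9528|0⟩ + 0.3036i|1⟩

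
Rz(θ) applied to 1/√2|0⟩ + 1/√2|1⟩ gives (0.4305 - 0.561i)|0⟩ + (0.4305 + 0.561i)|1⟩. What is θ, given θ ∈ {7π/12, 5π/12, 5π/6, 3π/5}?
7π/12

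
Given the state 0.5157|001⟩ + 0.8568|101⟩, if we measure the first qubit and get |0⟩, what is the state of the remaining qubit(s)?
|01⟩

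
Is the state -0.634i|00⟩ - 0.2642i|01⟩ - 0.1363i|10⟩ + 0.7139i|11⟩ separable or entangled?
Entangled

Writing the state as a|00⟩ + b|01⟩ + c|10⟩ + d|11⟩, it is a product state iff ad − bc = 0.
Here (a, b, c, d) = (-0.634i, -0.2642i, -0.1363i, 0.7139i): ad − bc = (-0.634i)(0.7139i) − (-0.2642i)(-0.1363i) = 0.4886 ≠ 0, so the state is entangled.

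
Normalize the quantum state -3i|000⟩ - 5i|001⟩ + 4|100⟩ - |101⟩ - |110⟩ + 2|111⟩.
-0.4009i|000⟩ - 0.6682i|001⟩ + 0.5345|100⟩ - 0.1336|101⟩ - 0.1336|110⟩ + 0.2673|111⟩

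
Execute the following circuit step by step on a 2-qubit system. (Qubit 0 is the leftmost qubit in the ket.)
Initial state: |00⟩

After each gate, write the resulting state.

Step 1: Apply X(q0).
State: |10⟩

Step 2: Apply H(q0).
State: 1/√2|00⟩ - 1/√2|10⟩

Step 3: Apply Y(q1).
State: (1/√2)i|01⟩ - (1/√2)i|11⟩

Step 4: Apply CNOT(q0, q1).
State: (1/√2)i|01⟩ - (1/√2)i|10⟩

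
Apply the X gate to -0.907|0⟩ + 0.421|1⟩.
0.421|0⟩ - 0.907|1⟩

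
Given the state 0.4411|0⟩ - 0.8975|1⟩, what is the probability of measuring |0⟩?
0.1946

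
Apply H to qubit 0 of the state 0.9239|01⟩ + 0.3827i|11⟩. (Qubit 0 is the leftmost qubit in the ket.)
(0.6533 + 0.2706i)|01⟩ + (0.6533 - 0.2706i)|11⟩

H on qubit 0 mixes each pair of kets that differ only in qubit 0: amplitudes (a, b) of (|…0…⟩, |…1…⟩) become ((a + b)/√2, (a − b)/√2). Kets absent from the input have amplitude 0.
(|01⟩, |11⟩): (a, b) = (0.9239, 0.3827i) → ((0.6533 + 0.2706i), (0.6533 - 0.2706i))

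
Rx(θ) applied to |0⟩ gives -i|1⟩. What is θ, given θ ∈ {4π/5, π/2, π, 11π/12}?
π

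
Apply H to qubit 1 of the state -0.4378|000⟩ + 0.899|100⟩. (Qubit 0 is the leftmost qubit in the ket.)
-0.3096|000⟩ - 0.3096|010⟩ + 0.6357|100⟩ + 0.6357|110⟩

H on qubit 1 mixes each pair of kets that differ only in qubit 1: amplitudes (a, b) of (|…0…⟩, |…1…⟩) become ((a + b)/√2, (a − b)/√2). Kets absent from the input have amplitude 0.
(|000⟩, |010⟩): (a, b) = (-0.4378, 0) → (-0.3096, -0.3096)
(|100⟩, |110⟩): (a, b) = (0.899, 0) → (0.6357, 0.6357)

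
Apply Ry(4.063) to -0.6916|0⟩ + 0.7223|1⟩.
-0.3395|0⟩ - 0.9406|1⟩

Ry(4.063) = [[cos(θ/2), −sin(θ/2)], [sin(θ/2), cos(θ/2)]]; θ = 4.063, cos(θ/2) ≈ -0.444579, sin(θ/2) ≈ 0.89574.
With a = amp(|0⟩) = -0.6916 and b = amp(|1⟩) = 0.7223:
new amp(|0⟩) = (-0.444579)·a + (-0.89574)·b = -0.3395
new amp(|1⟩) = (0.89574)·a + (-0.444579)·b = -0.9406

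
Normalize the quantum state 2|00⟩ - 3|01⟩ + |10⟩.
0.5345|00⟩ - 0.8018|01⟩ + 0.2673|10⟩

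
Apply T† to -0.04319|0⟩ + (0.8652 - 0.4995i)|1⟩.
-0.04319|0⟩ + (0.2586 - 0.965i)|1⟩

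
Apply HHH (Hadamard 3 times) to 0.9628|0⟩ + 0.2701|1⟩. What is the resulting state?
0.8718|0⟩ + 0.4898|1⟩

H² = I, so H^3 = H: a single Hadamard. With (a, b) = (0.9628, 0.2701), H gives ((a + b)/√2, (a − b)/√2) = (0.8718, 0.4898).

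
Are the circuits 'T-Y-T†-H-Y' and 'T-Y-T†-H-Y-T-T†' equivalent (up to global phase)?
Yes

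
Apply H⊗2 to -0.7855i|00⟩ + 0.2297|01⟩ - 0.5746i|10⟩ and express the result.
(0.1149 - 0.6801i)|00⟩ + (-0.1149 - 0.6801i)|01⟩ + (0.1149 - 0.1055i)|10⟩ + (-0.1149 - 0.1055i)|11⟩

H⊗2 gives amp(|y⟩) = (1/2) Σ_x (−1)^(x·y) amp(|x⟩), where x·y is the number of positions in which both x and y have a 1.
|00⟩: (-0.7855i + 0.2297 - 0.5746i)/2 = (0.1149 - 0.6801i)
|01⟩: (-0.7855i - 0.2297 - 0.5746i)/2 = (-0.1149 - 0.6801i)
|10⟩: (-0.7855i + 0.2297 + 0.5746i)/2 = (0.1149 - 0.1055i)
|11⟩: (-0.7855i - 0.2297 + 0.5746i)/2 = (-0.1149 - 0.1055i)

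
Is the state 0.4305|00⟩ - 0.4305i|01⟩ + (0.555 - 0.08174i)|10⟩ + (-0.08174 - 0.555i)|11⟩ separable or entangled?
Separable

Writing the state as a|00⟩ + b|01⟩ + c|10⟩ + d|11⟩, it is a product state iff ad − bc = 0.
Here (a, b, c, d) = (0.4305, -0.4305i, (0.555 - 0.08174i), (-0.08174 - 0.555i)): ad − bc = (0.4305)(-0.08174 - 0.555i) − (-0.4305i)(0.555 - 0.08174i) = 0, so the state is separable.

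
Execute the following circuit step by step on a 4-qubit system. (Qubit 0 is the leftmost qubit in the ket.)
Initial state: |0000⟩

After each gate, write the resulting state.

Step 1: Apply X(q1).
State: |0100⟩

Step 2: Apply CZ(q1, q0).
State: |0100⟩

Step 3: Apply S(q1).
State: i|0100⟩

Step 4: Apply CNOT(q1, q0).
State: i|1100⟩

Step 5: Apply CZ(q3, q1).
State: i|1100⟩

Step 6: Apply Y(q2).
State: -|1110⟩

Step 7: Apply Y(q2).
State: i|1100⟩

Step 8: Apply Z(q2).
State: i|1100⟩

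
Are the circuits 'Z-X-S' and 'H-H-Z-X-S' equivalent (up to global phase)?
Yes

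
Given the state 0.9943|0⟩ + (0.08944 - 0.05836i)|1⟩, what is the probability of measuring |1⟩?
0.01141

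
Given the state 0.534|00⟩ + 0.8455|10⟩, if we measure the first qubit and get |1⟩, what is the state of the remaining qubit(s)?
|0⟩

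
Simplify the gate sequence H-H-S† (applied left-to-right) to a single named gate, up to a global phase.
S†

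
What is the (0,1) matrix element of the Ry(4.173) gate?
-0.8699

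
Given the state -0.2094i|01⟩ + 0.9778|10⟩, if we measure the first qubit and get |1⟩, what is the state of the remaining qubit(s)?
|0⟩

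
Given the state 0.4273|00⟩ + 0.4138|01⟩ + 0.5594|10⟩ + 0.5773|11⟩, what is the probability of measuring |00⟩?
0.1826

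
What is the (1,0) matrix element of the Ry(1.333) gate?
0.6182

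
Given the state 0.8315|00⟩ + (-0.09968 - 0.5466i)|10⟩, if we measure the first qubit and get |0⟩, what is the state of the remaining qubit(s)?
|0⟩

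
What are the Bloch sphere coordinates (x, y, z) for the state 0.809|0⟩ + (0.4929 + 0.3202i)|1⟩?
(0.7975, 0.5181, 0.309)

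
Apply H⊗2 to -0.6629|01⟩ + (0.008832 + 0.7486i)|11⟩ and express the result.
(-0.327 + 0.3743i)|00⟩ + (0.327 - 0.3743i)|01⟩ + (-0.3359 - 0.3743i)|10⟩ + (0.3359 + 0.3743i)|11⟩

H⊗2 gives amp(|y⟩) = (1/2) Σ_x (−1)^(x·y) amp(|x⟩), where x·y is the number of positions in which both x and y have a 1.
|00⟩: (-0.6629 + (0.008832 + 0.7486i))/2 = (-0.327 + 0.3743i)
|01⟩: (0.6629 - (0.008832 + 0.7486i))/2 = (0.327 - 0.3743i)
|10⟩: (-0.6629 - (0.008832 + 0.7486i))/2 = (-0.3359 - 0.3743i)
|11⟩: (0.6629 + (0.008832 + 0.7486i))/2 = (0.3359 + 0.3743i)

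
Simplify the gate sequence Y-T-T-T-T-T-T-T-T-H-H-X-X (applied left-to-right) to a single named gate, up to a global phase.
Y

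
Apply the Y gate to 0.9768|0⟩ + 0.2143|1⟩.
-0.2143i|0⟩ + 0.9768i|1⟩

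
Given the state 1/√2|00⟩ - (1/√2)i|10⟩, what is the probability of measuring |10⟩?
1/2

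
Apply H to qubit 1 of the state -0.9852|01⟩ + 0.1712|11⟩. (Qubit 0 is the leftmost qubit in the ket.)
-0.6966|00⟩ + 0.6966|01⟩ + 0.1211|10⟩ - 0.1211|11⟩

H on qubit 1 mixes each pair of kets that differ only in qubit 1: amplitudes (a, b) of (|…0…⟩, |…1…⟩) become ((a + b)/√2, (a − b)/√2). Kets absent from the input have amplitude 0.
(|00⟩, |01⟩): (a, b) = (0, -0.9852) → (-0.6966, 0.6966)
(|10⟩, |11⟩): (a, b) = (0, 0.1712) → (0.1211, -0.1211)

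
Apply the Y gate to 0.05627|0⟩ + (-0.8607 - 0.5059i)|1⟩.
(-0.5059 + 0.8607i)|0⟩ + 0.05627i|1⟩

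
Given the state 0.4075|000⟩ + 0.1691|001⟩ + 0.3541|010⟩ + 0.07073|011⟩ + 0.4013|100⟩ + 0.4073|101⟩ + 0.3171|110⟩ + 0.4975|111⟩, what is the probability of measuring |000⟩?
0.1661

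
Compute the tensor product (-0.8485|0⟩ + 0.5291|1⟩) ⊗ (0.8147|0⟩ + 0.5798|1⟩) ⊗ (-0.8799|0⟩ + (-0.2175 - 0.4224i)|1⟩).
0.6083|000⟩ + (0.1504 + 0.292i)|001⟩ + 0.4329|010⟩ + (0.107 + 0.2078i)|011⟩ - 0.3793|100⟩ + (-0.09376 - 0.1821i)|101⟩ - 0.2699|110⟩ + (-0.06672 - 0.1296i)|111⟩

amp(|b₁b₂…⟩) = product of the factor amplitudes for bits b₁, b₂, …; only kets whose every factor amplitude is nonzero survive.
|000⟩: (-0.8485)(0.8147)(-0.8799) = 0.6083
|001⟩: (-0.8485)(0.8147)(-0.2175 - 0.4224i) = (0.1504 + 0.292i)
|010⟩: (-0.8485)(0.5798)(-0.8799) = 0.4329
|011⟩: (-0.8485)(0.5798)(-0.2175 - 0.4224i) = (0.107 + 0.2078i)
|100⟩: (0.5291)(0.8147)(-0.8799) = -0.3793
|101⟩: (0.5291)(0.8147)(-0.2175 - 0.4224i) = (-0.09376 - 0.1821i)
|110⟩: (0.5291)(0.5798)(-0.8799) = -0.2699
|111⟩: (0.5291)(0.5798)(-0.2175 - 0.4224i) = (-0.06672 - 0.1296i)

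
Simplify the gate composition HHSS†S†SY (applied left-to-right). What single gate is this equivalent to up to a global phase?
Y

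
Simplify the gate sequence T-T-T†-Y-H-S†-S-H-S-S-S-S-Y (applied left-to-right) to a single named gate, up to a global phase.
T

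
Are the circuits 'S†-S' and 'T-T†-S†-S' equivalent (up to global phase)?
Yes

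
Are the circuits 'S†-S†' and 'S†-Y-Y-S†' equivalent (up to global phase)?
Yes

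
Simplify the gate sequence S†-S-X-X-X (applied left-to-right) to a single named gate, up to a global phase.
X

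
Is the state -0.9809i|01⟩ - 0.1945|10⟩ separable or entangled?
Entangled

Writing the state as a|00⟩ + b|01⟩ + c|10⟩ + d|11⟩, it is a product state iff ad − bc = 0.
Here (a, b, c, d) = (0, -0.9809i, -0.1945, 0): ad − bc = (0)(0) − (-0.9809i)(-0.1945) = -0.1908i ≠ 0, so the state is entangled.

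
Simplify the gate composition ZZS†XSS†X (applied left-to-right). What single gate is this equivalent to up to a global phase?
S†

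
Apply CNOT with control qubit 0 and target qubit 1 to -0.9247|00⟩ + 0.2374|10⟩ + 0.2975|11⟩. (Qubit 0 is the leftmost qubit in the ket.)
-0.9247|00⟩ + 0.2975|10⟩ + 0.2374|11⟩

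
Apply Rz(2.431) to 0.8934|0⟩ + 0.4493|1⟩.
(0.3108 - 0.8376i)|0⟩ + (0.1563 + 0.4212i)|1⟩

Rz(2.431) = [[e^(−iθ/2), 0], [0, e^(iθ/2)]] with e^(±iθ/2) = cos(θ/2) ± i·sin(θ/2); θ = 2.431, cos(θ/2) ≈ 0.347868, sin(θ/2) ≈ 0.937543.
With a = amp(|0⟩) = 0.8934 and b = amp(|1⟩) = 0.4493:
new amp(|0⟩) = (0.347868 - 0.937543i)·a = (0.3108 - 0.8376i)
new amp(|1⟩) = (0.347868 + 0.937543i)·b = (0.1563 + 0.4212i)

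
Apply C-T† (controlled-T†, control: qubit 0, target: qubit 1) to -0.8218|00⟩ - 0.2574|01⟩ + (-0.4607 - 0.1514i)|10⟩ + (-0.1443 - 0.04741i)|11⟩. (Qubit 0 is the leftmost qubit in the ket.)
-0.8218|00⟩ - 0.2574|01⟩ + (-0.4607 - 0.1514i)|10⟩ + (-0.1356 + 0.06851i)|11⟩

C-T† leaves the control-|0⟩ kets |00⟩, |01⟩ unchanged and applies T† to qubit 1 on the control-|1⟩ pair (|10⟩, |11⟩).
T† = [[1, 0], [0, (1/√2 - (1/√2)i)]].
With a = amp(|10⟩) = (-0.4607 - 0.1514i) and b = amp(|11⟩) = (-0.1443 - 0.04741i):
new amp(|10⟩) = (1)·a = (-0.4607 - 0.1514i)
new amp(|11⟩) = (1/√2 - (1/√2)i)·b = (-0.1356 + 0.06851i)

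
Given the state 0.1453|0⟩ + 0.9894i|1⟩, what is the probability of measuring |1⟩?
0.9789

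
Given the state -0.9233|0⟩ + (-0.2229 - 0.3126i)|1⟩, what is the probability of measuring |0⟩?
0.8525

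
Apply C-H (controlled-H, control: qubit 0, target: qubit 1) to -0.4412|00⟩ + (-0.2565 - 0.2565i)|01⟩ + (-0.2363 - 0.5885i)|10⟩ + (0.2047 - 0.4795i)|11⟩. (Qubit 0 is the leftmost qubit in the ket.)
-0.4412|00⟩ + (-0.2565 - 0.2565i)|01⟩ + (-0.02234 - 0.7552i)|10⟩ + (-0.3118 - 0.07707i)|11⟩

C-H leaves the control-|0⟩ kets |00⟩, |01⟩ unchanged and applies H to qubit 1 on the control-|1⟩ pair (|10⟩, |11⟩).
H = [[1/√2, 1/√2], [1/√2, -1/√2]].
With a = amp(|10⟩) = (-0.2363 - 0.5885i) and b = amp(|11⟩) = (0.2047 - 0.4795i):
new amp(|10⟩) = (1/√2)·a + (1/√2)·b = (-0.02234 - 0.7552i)
new amp(|11⟩) = (1/√2)·a + (-1/√2)·b = (-0.3118 - 0.07707i)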